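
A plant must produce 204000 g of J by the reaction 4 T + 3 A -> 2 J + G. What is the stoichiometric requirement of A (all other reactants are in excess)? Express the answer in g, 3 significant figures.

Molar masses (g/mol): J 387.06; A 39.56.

31300 g

n(J) = 204000 / 387.06 = 527.1 mol
n(A) = (3/2) × 527.1 = 790.7 mol
mass = 790.7 × 39.56 = 31280 g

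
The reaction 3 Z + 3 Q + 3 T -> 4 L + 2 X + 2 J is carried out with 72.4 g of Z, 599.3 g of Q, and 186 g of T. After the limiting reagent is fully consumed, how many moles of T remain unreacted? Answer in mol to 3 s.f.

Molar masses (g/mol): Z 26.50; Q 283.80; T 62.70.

0.855 mol

n(Z) = 72.40 / 26.50 = 2.732 mol
n(Q) = 599.3 / 283.80 = 2.112 mol
n(T) = 186.0 / 62.70 = 2.967 mol
n/ν for Z = 2.732/3 = 0.9107
n/ν for Q = 2.112/3 = 0.7040
n/ν for T = 2.967/3 = 0.9890
Smallest n/ν is Q → limiting reagent.
T consumed = (3/3) × 2.112 = 2.112 mol
T remaining = 2.967 − 2.112 = 0.8550 mol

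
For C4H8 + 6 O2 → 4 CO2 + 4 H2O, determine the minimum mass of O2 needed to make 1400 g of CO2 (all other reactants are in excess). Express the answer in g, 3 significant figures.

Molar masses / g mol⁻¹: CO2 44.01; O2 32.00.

1530 g

n(CO2) = 1400 / 44.01 = 31.81 mol
n(O2) = (6/4) × 31.81 = 47.72 mol
mass = 47.72 × 32.00 = 1527 g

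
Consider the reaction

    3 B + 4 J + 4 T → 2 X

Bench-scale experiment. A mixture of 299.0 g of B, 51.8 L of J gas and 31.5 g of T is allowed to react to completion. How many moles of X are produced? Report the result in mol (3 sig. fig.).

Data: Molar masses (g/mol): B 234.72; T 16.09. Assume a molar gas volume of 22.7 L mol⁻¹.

0.849 mol

n(B) = 299.0 / 234.72 = 1.274 mol
n(J) = 51.80 / 22.7 = 2.282 mol
n(T) = 31.50 / 16.09 = 1.958 mol
n/ν → B: 0.4247, J: 0.5705, T: 0.4895; B is limiting.
n(X) = (2/3) × 1.274 = 0.8493 mol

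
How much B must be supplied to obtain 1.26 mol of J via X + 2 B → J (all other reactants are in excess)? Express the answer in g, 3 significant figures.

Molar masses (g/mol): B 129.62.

327 g

n(J) = 1.260 mol
n(B) = (2/1) × 1.260 = 2.520 mol
mass = 2.520 × 129.62 = 326.6 g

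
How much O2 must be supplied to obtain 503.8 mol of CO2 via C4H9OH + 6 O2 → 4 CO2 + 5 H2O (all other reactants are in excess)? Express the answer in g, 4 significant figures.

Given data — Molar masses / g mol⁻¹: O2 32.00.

n(CO2) = 503.8 mol
n(O2) = (6/4) × 503.8 = 755.7 mol
mass = 755.7 × 32.00 = 24180 g

24180 g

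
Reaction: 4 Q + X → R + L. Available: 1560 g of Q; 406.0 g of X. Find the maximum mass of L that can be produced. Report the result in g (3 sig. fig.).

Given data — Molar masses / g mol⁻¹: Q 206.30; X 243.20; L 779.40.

1300 g

n(Q) = 1560 / 206.30 = 7.562 mol
n(X) = 406.0 / 243.20 = 1.669 mol
n/ν for Q = 7.562/4 = 1.891
n/ν for X = 1.669/1 = 1.669
Smallest n/ν is X → limiting reagent.
n(L) = (1/1) × 1.669 = 1.669 mol
mass = 1.669 × 779.40 = 1301 g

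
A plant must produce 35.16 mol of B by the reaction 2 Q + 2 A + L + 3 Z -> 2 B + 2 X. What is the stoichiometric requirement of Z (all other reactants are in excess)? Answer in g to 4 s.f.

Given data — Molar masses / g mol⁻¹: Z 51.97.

2741 g

n(B) = 35.16 mol
n(Z) = (3/2) × 35.16 = 52.74 mol
mass = 52.74 × 51.97 = 2741 g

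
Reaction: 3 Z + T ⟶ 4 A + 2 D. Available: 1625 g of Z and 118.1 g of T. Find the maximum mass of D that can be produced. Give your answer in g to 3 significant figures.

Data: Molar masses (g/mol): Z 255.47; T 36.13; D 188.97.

801 g

n(Z) = 1625 / 255.47 = 6.361 mol
n(T) = 118.1 / 36.13 = 3.269 mol
n/ν for Z = 6.361/3 = 2.120
n/ν for T = 3.269/1 = 3.269
Smallest n/ν is Z → limiting reagent.
n(D) = (2/3) × 6.361 = 4.241 mol
mass = 4.241 × 188.97 = 801.4 g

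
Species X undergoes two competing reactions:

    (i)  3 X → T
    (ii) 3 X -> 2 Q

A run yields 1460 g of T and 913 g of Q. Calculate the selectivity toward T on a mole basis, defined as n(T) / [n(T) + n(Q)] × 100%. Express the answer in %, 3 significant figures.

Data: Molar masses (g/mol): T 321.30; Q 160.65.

44.4 %

n(T) = 1460 / 321.30 = 4.544 mol
n(Q) = 913 / 160.65 = 5.683 mol
selectivity = 4.544/(4.544+5.683) × 100 = 44.43 %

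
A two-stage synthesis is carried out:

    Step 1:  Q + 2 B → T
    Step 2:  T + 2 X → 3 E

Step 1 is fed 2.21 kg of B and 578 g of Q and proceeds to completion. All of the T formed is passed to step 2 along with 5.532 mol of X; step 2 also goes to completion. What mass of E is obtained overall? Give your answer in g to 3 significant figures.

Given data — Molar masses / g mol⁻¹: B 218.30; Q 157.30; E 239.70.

Step 1:
n(B) = 2.210×1000 / 218.30 = 10.12 mol
n(Q) = 578.0 / 157.30 = 3.675 mol
n/ν for B = 10.12/2 = 5.060
n/ν for Q = 3.675/1 = 3.675
Smallest n/ν is Q → limiting reagent.
n(T) produced = (1/1) × 3.675 = 3.675 mol
Step 2:
n(T) available = 3.675 mol
n(X) = 5.532 mol
n/ν for T = 3.675/1 = 3.675
n/ν for X = 5.532/2 = 2.766
Smallest n/ν is X → limiting reagent.
n(E) = (3/2) × 5.532 = 8.298 mol
mass = 8.298 × 239.70 = 1989 g

1990 g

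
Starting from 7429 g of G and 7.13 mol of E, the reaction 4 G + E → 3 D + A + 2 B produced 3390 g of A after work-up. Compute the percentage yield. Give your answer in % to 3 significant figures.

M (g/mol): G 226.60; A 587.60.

80.9 %

n(G) = 7429 / 226.60 = 32.78 mol
n(E) = 7.130 mol
n/ν for G = 32.78/4 = 8.195
n/ν for E = 7.130/1 = 7.130
Smallest n/ν is E → limiting reagent.
theoretical n(A) = (1/1) × 7.130 = 7.130 mol → 4190 g
% yield = 3390 / 4190 × 100 = 80.91 %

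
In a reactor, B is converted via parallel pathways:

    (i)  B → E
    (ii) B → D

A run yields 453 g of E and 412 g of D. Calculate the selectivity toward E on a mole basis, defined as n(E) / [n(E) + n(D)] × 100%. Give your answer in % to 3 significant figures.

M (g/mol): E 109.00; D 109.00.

52.4 %

n(E) = 453 / 109.00 = 4.156 mol
n(D) = 412 / 109.00 = 3.780 mol
selectivity = 4.156/(4.156+3.780) × 100 = 52.37 %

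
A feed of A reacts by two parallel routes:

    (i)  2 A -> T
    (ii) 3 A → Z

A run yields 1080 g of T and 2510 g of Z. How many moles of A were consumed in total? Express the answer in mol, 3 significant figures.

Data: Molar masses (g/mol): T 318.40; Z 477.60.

n(T) = 1080 / 318.40 = 3.392 mol
n(Z) = 2510 / 477.60 = 5.255 mol
n(A) via (i) = (2/1)×3.392 = 6.784 mol
n(A) via (ii) = (3/1)×5.255 = 15.77 mol
total n(A) = 6.784 + 15.77 = 22.55 mol

22.6 mol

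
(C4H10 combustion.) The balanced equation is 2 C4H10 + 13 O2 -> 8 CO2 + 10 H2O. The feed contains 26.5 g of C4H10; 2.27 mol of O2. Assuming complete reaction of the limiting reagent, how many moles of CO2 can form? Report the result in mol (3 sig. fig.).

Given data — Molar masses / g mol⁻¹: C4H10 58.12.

n(C4H10) = 26.50 / 58.12 = 0.4560 mol
n(O2) = 2.270 mol
n/ν for C4H10 = 0.4560/2 = 0.2280
n/ν for O2 = 2.270/13 = 0.1746
Smallest n/ν is O2 → limiting reagent.
n(CO2) = (8/13) × 2.270 = 1.397 mol

1.40 mol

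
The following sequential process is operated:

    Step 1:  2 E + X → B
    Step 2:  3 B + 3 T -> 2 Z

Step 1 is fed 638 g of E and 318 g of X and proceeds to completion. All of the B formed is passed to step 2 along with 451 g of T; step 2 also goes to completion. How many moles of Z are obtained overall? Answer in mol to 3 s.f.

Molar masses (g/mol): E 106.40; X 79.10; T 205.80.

Step 1:
n(E) = 638.0 / 106.40 = 5.996 mol
n(X) = 318.0 / 79.10 = 4.020 mol
n/ν for E = 5.996/2 = 2.998
n/ν for X = 4.020/1 = 4.020
Smallest n/ν is E → limiting reagent.
n(B) produced = (1/2) × 5.996 = 2.998 mol
Step 2:
n(B) available = 2.998 mol
n(T) = 451.0 / 205.80 = 2.191 mol
n/ν for B = 2.998/3 = 0.9993
n/ν for T = 2.191/3 = 0.7303
Smallest n/ν is T → limiting reagent.
n(Z) = (2/3) × 2.191 = 1.461 mol

1.46 mol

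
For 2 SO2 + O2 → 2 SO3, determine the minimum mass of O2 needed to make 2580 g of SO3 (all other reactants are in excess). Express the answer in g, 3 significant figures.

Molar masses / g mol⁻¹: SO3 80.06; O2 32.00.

516 g

n(SO3) = 2580 / 80.06 = 32.23 mol
n(O2) = (1/2) × 32.23 = 16.12 mol
mass = 16.12 × 32.00 = 515.8 g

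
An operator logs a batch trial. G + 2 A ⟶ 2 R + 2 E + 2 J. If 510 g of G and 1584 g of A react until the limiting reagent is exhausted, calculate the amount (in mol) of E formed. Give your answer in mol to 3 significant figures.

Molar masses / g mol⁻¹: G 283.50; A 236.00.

n(G) = 510.0 / 283.50 = 1.799 mol
n(A) = 1584 / 236.00 = 6.712 mol
n/ν for G = 1.799/1 = 1.799
n/ν for A = 6.712/2 = 3.356
Smallest n/ν is G → limiting reagent.
n(E) = (2/1) × 1.799 = 3.598 mol

3.60 mol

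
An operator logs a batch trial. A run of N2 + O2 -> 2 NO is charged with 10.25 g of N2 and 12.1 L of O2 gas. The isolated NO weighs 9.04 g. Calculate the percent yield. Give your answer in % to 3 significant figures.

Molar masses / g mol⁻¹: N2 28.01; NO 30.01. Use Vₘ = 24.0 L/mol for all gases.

41.2 %

n(N2) = 10.25 / 28.01 = 0.3659 mol
n(O2) = 12.10 / 24.0 = 0.5042 mol
n/ν for N2 = 0.3659/1 = 0.3659
n/ν for O2 = 0.5042/1 = 0.5042
Smallest n/ν is N2 → limiting reagent.
theoretical n(NO) = (2/1) × 0.3659 = 0.7318 mol → 21.96 g
% yield = 9.04 / 21.96 × 100 = 41.17 %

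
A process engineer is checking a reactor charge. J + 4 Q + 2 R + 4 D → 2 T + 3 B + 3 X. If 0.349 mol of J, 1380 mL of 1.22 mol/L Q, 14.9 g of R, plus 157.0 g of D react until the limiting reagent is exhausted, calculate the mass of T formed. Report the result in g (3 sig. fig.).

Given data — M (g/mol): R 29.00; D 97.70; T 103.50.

n(J) = 0.3490 mol
n(Q) = 1.22 × 1380/1000 = 1.684 mol
n(R) = 14.90 / 29.00 = 0.5138 mol
n(D) = 157.0 / 97.70 = 1.607 mol
n/ν for J = 0.3490/1 = 0.3490
n/ν for Q = 1.684/4 = 0.4210
n/ν for R = 0.5138/2 = 0.2569
n/ν for D = 1.607/4 = 0.4018
Smallest n/ν is R → limiting reagent.
n(T) = (2/2) × 0.5138 = 0.5138 mol
mass = 0.5138 × 103.50 = 53.18 g

53.2 g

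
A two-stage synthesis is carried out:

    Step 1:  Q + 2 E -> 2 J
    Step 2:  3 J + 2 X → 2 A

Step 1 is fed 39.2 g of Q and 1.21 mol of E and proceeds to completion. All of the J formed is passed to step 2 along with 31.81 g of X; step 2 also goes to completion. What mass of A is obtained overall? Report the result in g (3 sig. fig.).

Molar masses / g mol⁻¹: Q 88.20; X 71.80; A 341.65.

Step 1:
n(Q) = 39.20 / 88.20 = 0.4444 mol
n(E) = 1.210 mol
n/ν for Q = 0.4444/1 = 0.4444
n/ν for E = 1.210/2 = 0.6050
Smallest n/ν is Q → limiting reagent.
n(J) produced = (2/1) × 0.4444 = 0.8888 mol
Step 2:
n(J) available = 0.8888 mol
n(X) = 31.81 / 71.80 = 0.4430 mol
n/ν for J = 0.8888/3 = 0.2963
n/ν for X = 0.4430/2 = 0.2215
Smallest n/ν is X → limiting reagent.
n(A) = (2/2) × 0.4430 = 0.4430 mol
mass = 0.4430 × 341.65 = 151.4 g

151 g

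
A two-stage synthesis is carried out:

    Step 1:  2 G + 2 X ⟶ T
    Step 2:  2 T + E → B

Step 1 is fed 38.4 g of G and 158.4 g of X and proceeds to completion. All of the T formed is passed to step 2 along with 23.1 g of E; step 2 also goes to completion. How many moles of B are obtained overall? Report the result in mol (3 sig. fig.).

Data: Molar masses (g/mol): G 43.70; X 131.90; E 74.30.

0.220 mol

Step 1:
n(G) = 38.40 / 43.70 = 0.8787 mol
n(X) = 158.4 / 131.90 = 1.201 mol
n/ν for G = 0.8787/2 = 0.4394
n/ν for X = 1.201/2 = 0.6005
Smallest n/ν is G → limiting reagent.
n(T) produced = (1/2) × 0.8787 = 0.4394 mol
Step 2:
n(T) available = 0.4394 mol
n(E) = 23.10 / 74.30 = 0.3109 mol
n/ν for T = 0.4394/2 = 0.2197
n/ν for E = 0.3109/1 = 0.3109
Smallest n/ν is T → limiting reagent.
n(B) = (1/2) × 0.4394 = 0.2197 mol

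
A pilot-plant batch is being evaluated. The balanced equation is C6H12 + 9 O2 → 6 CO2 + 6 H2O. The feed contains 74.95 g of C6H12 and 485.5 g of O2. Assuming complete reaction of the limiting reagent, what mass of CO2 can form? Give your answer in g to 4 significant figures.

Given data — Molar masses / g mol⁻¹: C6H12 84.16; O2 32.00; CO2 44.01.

235.2 g

n(C6H12) = 74.95 / 84.16 = 0.8906 mol
n(O2) = 485.5 / 32.00 = 15.17 mol
n/ν → C6H12: 0.8906, O2: 1.686; C6H12 is limiting.
n(CO2) = (6/1) × 0.8906 = 5.344 mol
mass = 5.344 × 44.01 = 235.2 g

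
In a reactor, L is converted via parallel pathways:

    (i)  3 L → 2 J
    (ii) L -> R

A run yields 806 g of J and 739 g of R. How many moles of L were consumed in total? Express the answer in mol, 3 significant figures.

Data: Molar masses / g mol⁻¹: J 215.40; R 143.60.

n(J) = 806 / 215.40 = 3.742 mol
n(R) = 739 / 143.60 = 5.146 mol
n(L) via (i) = (3/2)×3.742 = 5.613 mol
n(L) via (ii) = (1/1)×5.146 = 5.146 mol
total n(L) = 5.613 + 5.146 = 10.76 mol

10.8 mol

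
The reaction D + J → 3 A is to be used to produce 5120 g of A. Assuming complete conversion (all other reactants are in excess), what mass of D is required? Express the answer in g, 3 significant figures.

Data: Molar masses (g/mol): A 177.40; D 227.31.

2190 g

n(A) = 5120 / 177.40 = 28.86 mol
n(D) = (1/3) × 28.86 = 9.620 mol
mass = 9.620 × 227.31 = 2187 g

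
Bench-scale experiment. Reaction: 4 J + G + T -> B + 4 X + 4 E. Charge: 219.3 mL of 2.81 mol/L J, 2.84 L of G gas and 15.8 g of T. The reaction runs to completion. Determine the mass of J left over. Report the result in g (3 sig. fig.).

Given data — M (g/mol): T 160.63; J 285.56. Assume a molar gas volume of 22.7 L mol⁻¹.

n(J) = 2.81 × 219.3/1000 = 0.6162 mol
n(G) = 2.840 / 22.7 = 0.1251 mol
n(T) = 15.80 / 160.63 = 0.09836 mol
n/ν → J: 0.1541, G: 0.1251, T: 0.09836; T is limiting.
J consumed = (4/1) × 0.09836 = 0.3934 mol
J remaining = 0.6162 − 0.3934 = 0.2228 mol
mass = 0.2228 × 285.56 = 63.62 g

63.6 g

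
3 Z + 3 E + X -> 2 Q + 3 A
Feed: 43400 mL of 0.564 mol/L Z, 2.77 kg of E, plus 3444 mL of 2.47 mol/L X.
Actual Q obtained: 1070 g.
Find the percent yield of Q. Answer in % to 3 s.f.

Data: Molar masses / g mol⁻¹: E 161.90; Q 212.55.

44.1 %

n(Z) = 0.564 × 43400/1000 = 24.48 mol
n(E) = 2.770×1000 / 161.90 = 17.11 mol
n(X) = 2.47 × 3444/1000 = 8.507 mol
n/ν for Z = 24.48/3 = 8.160
n/ν for E = 17.11/3 = 5.703
n/ν for X = 8.507/1 = 8.507
Smallest n/ν is E → limiting reagent.
theoretical n(Q) = (2/3) × 17.11 = 11.41 mol → 2425 g
% yield = 1070 / 2425 × 100 = 44.12 %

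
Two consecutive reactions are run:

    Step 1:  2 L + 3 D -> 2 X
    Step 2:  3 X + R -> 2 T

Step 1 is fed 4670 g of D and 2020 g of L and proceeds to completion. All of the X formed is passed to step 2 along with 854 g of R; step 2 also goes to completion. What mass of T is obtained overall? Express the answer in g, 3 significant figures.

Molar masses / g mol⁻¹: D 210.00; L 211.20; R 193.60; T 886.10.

5650 g

Step 1:
n(D) = 4670 / 210.00 = 22.24 mol
n(L) = 2020 / 211.20 = 9.564 mol
n/ν for D = 22.24/3 = 7.413
n/ν for L = 9.564/2 = 4.782
Smallest n/ν is L → limiting reagent.
n(X) produced = (2/2) × 9.564 = 9.564 mol
Step 2:
n(X) available = 9.564 mol
n(R) = 854.0 / 193.60 = 4.411 mol
n/ν for X = 9.564/3 = 3.188
n/ν for R = 4.411/1 = 4.411
Smallest n/ν is X → limiting reagent.
n(T) = (2/3) × 9.564 = 6.376 mol
mass = 6.376 × 886.10 = 5650 g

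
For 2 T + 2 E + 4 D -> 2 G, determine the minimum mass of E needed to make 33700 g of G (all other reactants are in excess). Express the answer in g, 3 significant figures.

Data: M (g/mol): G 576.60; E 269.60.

15800 g

n(G) = 33700 / 576.60 = 58.45 mol
n(E) = (2/2) × 58.45 = 58.45 mol
mass = 58.45 × 269.60 = 15760 g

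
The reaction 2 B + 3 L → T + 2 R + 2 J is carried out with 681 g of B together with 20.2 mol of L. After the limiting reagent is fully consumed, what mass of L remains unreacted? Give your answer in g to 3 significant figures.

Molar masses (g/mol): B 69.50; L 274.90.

n(B) = 681.0 / 69.50 = 9.799 mol
n(L) = 20.20 mol
n/ν for B = 9.799/2 = 4.900
n/ν for L = 20.20/3 = 6.733
Smallest n/ν is B → limiting reagent.
L consumed = (3/2) × 9.799 = 14.70 mol
L remaining = 20.20 − 14.70 = 5.500 mol
mass = 5.500 × 274.90 = 1512 g

1510 g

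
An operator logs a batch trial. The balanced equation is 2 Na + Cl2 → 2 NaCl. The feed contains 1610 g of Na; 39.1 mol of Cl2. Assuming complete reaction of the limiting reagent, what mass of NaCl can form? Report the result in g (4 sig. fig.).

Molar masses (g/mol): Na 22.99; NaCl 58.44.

n(Na) = 1610 / 22.99 = 70.03 mol
n(Cl2) = 39.10 mol
n/ν for Na = 70.03/2 = 35.02
n/ν for Cl2 = 39.10/1 = 39.10
Smallest n/ν is Na → limiting reagent.
n(NaCl) = (2/2) × 70.03 = 70.03 mol
mass = 70.03 × 58.44 = 4093 g

4093 g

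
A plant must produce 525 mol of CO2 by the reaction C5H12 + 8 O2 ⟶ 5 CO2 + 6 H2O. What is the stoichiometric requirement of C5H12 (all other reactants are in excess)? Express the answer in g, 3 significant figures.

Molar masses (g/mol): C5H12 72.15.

7580 g

n(CO2) = 525.0 mol
n(C5H12) = (1/5) × 525.0 = 105.0 mol
mass = 105.0 × 72.15 = 7576 g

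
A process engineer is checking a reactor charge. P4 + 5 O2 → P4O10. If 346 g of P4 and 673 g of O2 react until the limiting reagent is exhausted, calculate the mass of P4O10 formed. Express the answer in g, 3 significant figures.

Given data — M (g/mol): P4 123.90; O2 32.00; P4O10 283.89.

793 g

n(P4) = 346.0 / 123.90 = 2.793 mol
n(O2) = 673.0 / 32.00 = 21.03 mol
n/ν for P4 = 2.793/1 = 2.793
n/ν for O2 = 21.03/5 = 4.206
Smallest n/ν is P4 → limiting reagent.
n(P4O10) = (1/1) × 2.793 = 2.793 mol
mass = 2.793 × 283.89 = 792.9 g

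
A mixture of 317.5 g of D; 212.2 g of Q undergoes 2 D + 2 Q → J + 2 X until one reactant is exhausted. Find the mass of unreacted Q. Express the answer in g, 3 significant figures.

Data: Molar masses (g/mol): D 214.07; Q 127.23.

23.5 g

n(D) = 317.5 / 214.07 = 1.483 mol
n(Q) = 212.2 / 127.23 = 1.668 mol
n/ν → D: 0.7415, Q: 0.8340; D is limiting.
Q consumed = (2/2) × 1.483 = 1.483 mol
Q remaining = 1.668 − 1.483 = 0.1850 mol
mass = 0.1850 × 127.23 = 23.54 g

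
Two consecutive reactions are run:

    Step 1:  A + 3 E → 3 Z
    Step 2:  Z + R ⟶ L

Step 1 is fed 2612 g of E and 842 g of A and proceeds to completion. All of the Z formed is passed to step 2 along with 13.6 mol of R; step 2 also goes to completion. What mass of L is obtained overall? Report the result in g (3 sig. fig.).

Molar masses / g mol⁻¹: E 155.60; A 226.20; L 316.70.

3540 g

Step 1:
n(E) = 2612 / 155.60 = 16.79 mol
n(A) = 842.0 / 226.20 = 3.722 mol
n/ν for E = 16.79/3 = 5.597
n/ν for A = 3.722/1 = 3.722
Smallest n/ν is A → limiting reagent.
n(Z) produced = (3/1) × 3.722 = 11.17 mol
Step 2:
n(Z) available = 11.17 mol
n(R) = 13.60 mol
n/ν for Z = 11.17/1 = 11.17
n/ν for R = 13.60/1 = 13.60
Smallest n/ν is Z → limiting reagent.
n(L) = (1/1) × 11.17 = 11.17 mol
mass = 11.17 × 316.70 = 3538 g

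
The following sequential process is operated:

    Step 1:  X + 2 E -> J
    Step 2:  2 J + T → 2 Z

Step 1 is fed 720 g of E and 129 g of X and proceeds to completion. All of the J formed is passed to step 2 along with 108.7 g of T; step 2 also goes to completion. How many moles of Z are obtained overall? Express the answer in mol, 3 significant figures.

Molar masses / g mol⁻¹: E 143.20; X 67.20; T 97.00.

Step 1:
n(E) = 720.0 / 143.20 = 5.028 mol
n(X) = 129.0 / 67.20 = 1.920 mol
n/ν for E = 5.028/2 = 2.514
n/ν for X = 1.920/1 = 1.920
Smallest n/ν is X → limiting reagent.
n(J) produced = (1/1) × 1.920 = 1.920 mol
Step 2:
n(J) available = 1.920 mol
n(T) = 108.7 / 97.00 = 1.121 mol
n/ν for J = 1.920/2 = 0.9600
n/ν for T = 1.121/1 = 1.121
Smallest n/ν is J → limiting reagent.
n(Z) = (2/2) × 1.920 = 1.920 mol

1.92 mol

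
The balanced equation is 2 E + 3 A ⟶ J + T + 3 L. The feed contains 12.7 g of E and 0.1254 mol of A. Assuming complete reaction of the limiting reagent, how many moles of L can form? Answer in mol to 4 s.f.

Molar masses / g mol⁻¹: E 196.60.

n(E) = 12.70 / 196.60 = 0.06460 mol
n(A) = 0.1254 mol
n/ν for E = 0.06460/2 = 0.03230
n/ν for A = 0.1254/3 = 0.04180
Smallest n/ν is E → limiting reagent.
n(L) = (3/2) × 0.06460 = 0.09690 mol

0.09690 mol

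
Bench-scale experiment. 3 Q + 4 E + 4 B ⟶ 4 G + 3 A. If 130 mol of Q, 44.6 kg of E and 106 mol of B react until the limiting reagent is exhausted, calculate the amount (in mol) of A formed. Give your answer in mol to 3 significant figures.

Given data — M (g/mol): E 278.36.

n(Q) = 130.0 mol
n(E) = 44.60×1000 / 278.36 = 160.2 mol
n(B) = 106.0 mol
n/ν for Q = 130.0/3 = 43.33
n/ν for E = 160.2/4 = 40.05
n/ν for B = 106.0/4 = 26.50
Smallest n/ν is B → limiting reagent.
n(A) = (3/4) × 106.0 = 79.50 mol

79.5 mol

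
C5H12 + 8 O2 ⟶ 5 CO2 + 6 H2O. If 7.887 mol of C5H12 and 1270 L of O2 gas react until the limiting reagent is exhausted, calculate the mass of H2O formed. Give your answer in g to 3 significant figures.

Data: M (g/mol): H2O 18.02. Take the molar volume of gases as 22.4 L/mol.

n(C5H12) = 7.887 mol
n(O2) = 1270 / 22.4 = 56.70 mol
n/ν → C5H12: 7.887, O2: 7.088; O2 is limiting.
n(H2O) = (6/8) × 56.70 = 42.53 mol
mass = 42.53 × 18.02 = 766.4 g

766 g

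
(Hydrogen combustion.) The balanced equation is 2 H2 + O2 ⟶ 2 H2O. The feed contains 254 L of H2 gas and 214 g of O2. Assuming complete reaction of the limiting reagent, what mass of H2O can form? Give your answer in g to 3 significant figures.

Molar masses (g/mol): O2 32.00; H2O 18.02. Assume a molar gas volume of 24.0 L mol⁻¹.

191 g

n(H2) = 254.0 / 24.0 = 10.58 mol
n(O2) = 214.0 / 32.00 = 6.688 mol
n/ν for H2 = 10.58/2 = 5.290
n/ν for O2 = 6.688/1 = 6.688
Smallest n/ν is H2 → limiting reagent.
n(H2O) = (2/2) × 10.58 = 10.58 mol
mass = 10.58 × 18.02 = 190.7 g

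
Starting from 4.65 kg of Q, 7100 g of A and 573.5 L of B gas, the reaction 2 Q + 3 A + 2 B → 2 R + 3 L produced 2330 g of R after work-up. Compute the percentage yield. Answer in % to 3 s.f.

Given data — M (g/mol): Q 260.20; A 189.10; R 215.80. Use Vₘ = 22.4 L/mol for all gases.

60.4 %

n(Q) = 4.650×1000 / 260.20 = 17.87 mol
n(A) = 7100 / 189.10 = 37.55 mol
n(B) = 573.5 / 22.4 = 25.60 mol
n/ν → Q: 8.935, A: 12.52, B: 12.80; Q is limiting.
theoretical n(R) = (2/2) × 17.87 = 17.87 mol → 3856 g
% yield = 2330 / 3856 × 100 = 60.43 %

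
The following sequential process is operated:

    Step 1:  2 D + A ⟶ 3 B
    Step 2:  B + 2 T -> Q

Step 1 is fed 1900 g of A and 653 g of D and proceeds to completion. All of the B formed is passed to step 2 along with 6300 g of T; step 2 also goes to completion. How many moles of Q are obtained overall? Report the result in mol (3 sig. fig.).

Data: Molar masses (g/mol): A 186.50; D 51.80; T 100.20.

Step 1:
n(A) = 1900 / 186.50 = 10.19 mol
n(D) = 653.0 / 51.80 = 12.61 mol
n/ν → A: 10.19, D: 6.305; D is limiting.
n(B) produced = (3/2) × 12.61 = 18.92 mol
Step 2:
n(B) available = 18.92 mol
n(T) = 6300 / 100.20 = 62.87 mol
n/ν → B: 18.92, T: 31.44; B is limiting.
n(Q) = (1/1) × 18.92 = 18.92 mol

18.9 mol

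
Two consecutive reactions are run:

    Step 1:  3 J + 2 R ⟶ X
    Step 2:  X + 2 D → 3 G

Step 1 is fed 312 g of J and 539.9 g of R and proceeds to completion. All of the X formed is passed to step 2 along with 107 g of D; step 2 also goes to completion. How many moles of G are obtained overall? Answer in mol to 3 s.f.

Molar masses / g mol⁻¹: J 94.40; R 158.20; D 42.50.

3.31 mol

Step 1:
n(J) = 312.0 / 94.40 = 3.305 mol
n(R) = 539.9 / 158.20 = 3.413 mol
n/ν for J = 3.305/3 = 1.102
n/ν for R = 3.413/2 = 1.707
Smallest n/ν is J → limiting reagent.
n(X) produced = (1/3) × 3.305 = 1.102 mol
Step 2:
n(X) available = 1.102 mol
n(D) = 107.0 / 42.50 = 2.518 mol
n/ν for X = 1.102/1 = 1.102
n/ν for D = 2.518/2 = 1.259
Smallest n/ν is X → limiting reagent.
n(G) = (3/1) × 1.102 = 3.306 mol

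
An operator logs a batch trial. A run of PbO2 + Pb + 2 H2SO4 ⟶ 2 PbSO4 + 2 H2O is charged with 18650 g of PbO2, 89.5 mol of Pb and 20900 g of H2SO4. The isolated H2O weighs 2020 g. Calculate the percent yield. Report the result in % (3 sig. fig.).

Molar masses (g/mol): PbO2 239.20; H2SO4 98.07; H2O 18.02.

n(PbO2) = 18650 / 239.20 = 77.97 mol
n(Pb) = 89.50 mol
n(H2SO4) = 20900 / 98.07 = 213.1 mol
n/ν → PbO2: 77.97, Pb: 89.50, H2SO4: 106.6; PbO2 is limiting.
theoretical n(H2O) = (2/1) × 77.97 = 155.9 mol → 2809 g
% yield = 2020 / 2809 × 100 = 71.91 %

71.9 %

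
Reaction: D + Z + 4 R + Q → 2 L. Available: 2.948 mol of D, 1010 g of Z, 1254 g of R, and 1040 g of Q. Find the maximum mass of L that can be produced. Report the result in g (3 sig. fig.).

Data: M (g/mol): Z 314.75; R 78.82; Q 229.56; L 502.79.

2960 g

n(D) = 2.948 mol
n(Z) = 1010 / 314.75 = 3.209 mol
n(R) = 1254 / 78.82 = 15.91 mol
n(Q) = 1040 / 229.56 = 4.530 mol
n/ν for D = 2.948/1 = 2.948
n/ν for Z = 3.209/1 = 3.209
n/ν for R = 15.91/4 = 3.978
n/ν for Q = 4.530/1 = 4.530
Smallest n/ν is D → limiting reagent.
n(L) = (2/1) × 2.948 = 5.896 mol
mass = 5.896 × 502.79 = 2964 g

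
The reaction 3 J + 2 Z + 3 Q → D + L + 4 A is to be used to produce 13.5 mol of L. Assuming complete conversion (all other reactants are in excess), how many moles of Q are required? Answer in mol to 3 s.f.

n(L) = 13.50 mol
n(Q) = (3/1) × 13.50 = 40.50 mol

40.5 mol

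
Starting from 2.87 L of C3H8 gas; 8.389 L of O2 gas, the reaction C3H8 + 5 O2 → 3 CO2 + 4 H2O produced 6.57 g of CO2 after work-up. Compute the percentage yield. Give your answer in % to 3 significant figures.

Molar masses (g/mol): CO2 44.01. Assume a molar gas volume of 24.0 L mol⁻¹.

n(C3H8) = 2.870 / 24.0 = 0.1196 mol
n(O2) = 8.389 / 24.0 = 0.3495 mol
n/ν for C3H8 = 0.1196/1 = 0.1196
n/ν for O2 = 0.3495/5 = 0.06990
Smallest n/ν is O2 → limiting reagent.
theoretical n(CO2) = (3/5) × 0.3495 = 0.2097 mol → 9.229 g
% yield = 6.57 / 9.229 × 100 = 71.19 %

71.2 %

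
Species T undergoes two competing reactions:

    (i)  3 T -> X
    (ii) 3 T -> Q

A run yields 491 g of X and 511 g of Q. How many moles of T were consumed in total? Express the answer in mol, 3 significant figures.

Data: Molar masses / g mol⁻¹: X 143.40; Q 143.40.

n(X) = 491 / 143.40 = 3.424 mol
n(Q) = 511 / 143.40 = 3.563 mol
n(T) via (i) = (3/1)×3.424 = 10.27 mol
n(T) via (ii) = (3/1)×3.563 = 10.69 mol
total n(T) = 10.27 + 10.69 = 20.96 mol

21.0 mol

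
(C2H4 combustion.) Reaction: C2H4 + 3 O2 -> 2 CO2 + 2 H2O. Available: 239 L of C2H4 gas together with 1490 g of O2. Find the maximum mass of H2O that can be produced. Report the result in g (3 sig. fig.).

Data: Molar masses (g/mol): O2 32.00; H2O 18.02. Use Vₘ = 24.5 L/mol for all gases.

352 g

n(C2H4) = 239.0 / 24.5 = 9.755 mol
n(O2) = 1490 / 32.00 = 46.56 mol
n/ν → C2H4: 9.755, O2: 15.52; C2H4 is limiting.
n(H2O) = (2/1) × 9.755 = 19.51 mol
mass = 19.51 × 18.02 = 351.6 g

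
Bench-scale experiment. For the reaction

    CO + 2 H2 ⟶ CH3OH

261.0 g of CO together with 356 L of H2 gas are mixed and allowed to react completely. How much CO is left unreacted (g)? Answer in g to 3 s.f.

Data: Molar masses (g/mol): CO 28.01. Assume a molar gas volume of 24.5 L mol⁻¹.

n(CO) = 261.0 / 28.01 = 9.318 mol
n(H2) = 356.0 / 24.5 = 14.53 mol
n/ν for CO = 9.318/1 = 9.318
n/ν for H2 = 14.53/2 = 7.265
Smallest n/ν is H2 → limiting reagent.
CO consumed = (1/2) × 14.53 = 7.265 mol
CO remaining = 9.318 − 7.265 = 2.053 mol
mass = 2.053 × 28.01 = 57.50 g

57.5 g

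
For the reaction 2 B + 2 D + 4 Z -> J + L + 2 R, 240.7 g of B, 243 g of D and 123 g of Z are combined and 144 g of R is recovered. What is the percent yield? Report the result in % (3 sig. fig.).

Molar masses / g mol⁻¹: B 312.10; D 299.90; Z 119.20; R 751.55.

n(B) = 240.7 / 312.10 = 0.7712 mol
n(D) = 243.0 / 299.90 = 0.8103 mol
n(Z) = 123.0 / 119.20 = 1.032 mol
n/ν for B = 0.7712/2 = 0.3856
n/ν for D = 0.8103/2 = 0.4052
n/ν for Z = 1.032/4 = 0.2580
Smallest n/ν is Z → limiting reagent.
theoretical n(R) = (2/4) × 1.032 = 0.5160 mol → 387.8 g
% yield = 144 / 387.8 × 100 = 37.13 %

37.1 %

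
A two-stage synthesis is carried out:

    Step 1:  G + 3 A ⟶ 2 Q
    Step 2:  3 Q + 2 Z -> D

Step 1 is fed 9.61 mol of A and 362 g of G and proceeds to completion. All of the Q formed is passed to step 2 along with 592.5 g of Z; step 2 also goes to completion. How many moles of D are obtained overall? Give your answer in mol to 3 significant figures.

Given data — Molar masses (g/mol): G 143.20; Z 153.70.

1.69 mol

Step 1:
n(A) = 9.610 mol
n(G) = 362.0 / 143.20 = 2.528 mol
n/ν → A: 3.203, G: 2.528; G is limiting.
n(Q) produced = (2/1) × 2.528 = 5.056 mol
Step 2:
n(Q) available = 5.056 mol
n(Z) = 592.5 / 153.70 = 3.855 mol
n/ν → Q: 1.685, Z: 1.928; Q is limiting.
n(D) = (1/3) × 5.056 = 1.685 mol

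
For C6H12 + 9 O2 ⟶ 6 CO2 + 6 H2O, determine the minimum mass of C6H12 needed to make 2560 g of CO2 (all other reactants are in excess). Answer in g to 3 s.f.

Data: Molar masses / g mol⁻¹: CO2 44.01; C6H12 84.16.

816 g

n(CO2) = 2560 / 44.01 = 58.17 mol
n(C6H12) = (1/6) × 58.17 = 9.695 mol
mass = 9.695 × 84.16 = 815.9 g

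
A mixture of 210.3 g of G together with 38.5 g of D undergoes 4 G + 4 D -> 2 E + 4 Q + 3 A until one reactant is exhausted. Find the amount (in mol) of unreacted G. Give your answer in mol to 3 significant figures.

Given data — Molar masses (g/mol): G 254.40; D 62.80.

n(G) = 210.3 / 254.40 = 0.8267 mol
n(D) = 38.50 / 62.80 = 0.6131 mol
n/ν → G: 0.2067, D: 0.1533; D is limiting.
G consumed = (4/4) × 0.6131 = 0.6131 mol
G remaining = 0.8267 − 0.6131 = 0.2136 mol

0.214 mol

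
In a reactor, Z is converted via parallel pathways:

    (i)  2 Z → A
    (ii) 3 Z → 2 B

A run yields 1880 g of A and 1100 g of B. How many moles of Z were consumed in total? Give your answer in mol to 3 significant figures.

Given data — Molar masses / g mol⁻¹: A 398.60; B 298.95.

n(A) = 1880 / 398.60 = 4.717 mol
n(B) = 1100 / 298.95 = 3.680 mol
n(Z) via (i) = (2/1)×4.717 = 9.434 mol
n(Z) via (ii) = (3/2)×3.680 = 5.520 mol
total n(Z) = 9.434 + 5.520 = 14.95 mol

15.0 mol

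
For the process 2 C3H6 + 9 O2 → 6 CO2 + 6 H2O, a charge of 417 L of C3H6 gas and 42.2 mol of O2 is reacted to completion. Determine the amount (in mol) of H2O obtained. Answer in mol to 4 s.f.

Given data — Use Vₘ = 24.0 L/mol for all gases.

28.13 mol

n(C3H6) = 417.0 / 24.0 = 17.38 mol
n(O2) = 42.20 mol
n/ν → C3H6: 8.690, O2: 4.689; O2 is limiting.
n(H2O) = (6/9) × 42.20 = 28.13 mol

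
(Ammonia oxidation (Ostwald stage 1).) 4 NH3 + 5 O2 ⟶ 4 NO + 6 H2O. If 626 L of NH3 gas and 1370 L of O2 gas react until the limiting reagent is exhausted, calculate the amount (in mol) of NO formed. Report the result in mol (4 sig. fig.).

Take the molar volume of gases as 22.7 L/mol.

n(NH3) = 626.0 / 22.7 = 27.58 mol
n(O2) = 1370 / 22.7 = 60.35 mol
n/ν for NH3 = 27.58/4 = 6.895
n/ν for O2 = 60.35/5 = 12.07
Smallest n/ν is NH3 → limiting reagent.
n(NO) = (4/4) × 27.58 = 27.58 mol

27.58 mol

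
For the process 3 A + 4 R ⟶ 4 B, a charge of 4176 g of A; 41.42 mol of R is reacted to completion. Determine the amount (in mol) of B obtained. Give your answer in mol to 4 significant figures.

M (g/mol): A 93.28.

n(A) = 4176 / 93.28 = 44.77 mol
n(R) = 41.42 mol
n/ν → A: 14.92, R: 10.36; R is limiting.
n(B) = (4/4) × 41.42 = 41.42 mol

41.42 mol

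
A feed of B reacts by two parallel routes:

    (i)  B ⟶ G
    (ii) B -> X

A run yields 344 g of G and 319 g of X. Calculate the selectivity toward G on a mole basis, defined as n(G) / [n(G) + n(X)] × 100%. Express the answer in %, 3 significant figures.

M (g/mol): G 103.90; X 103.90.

51.9 %

n(G) = 344 / 103.90 = 3.311 mol
n(X) = 319 / 103.90 = 3.070 mol
selectivity = 3.311/(3.311+3.070) × 100 = 51.89 %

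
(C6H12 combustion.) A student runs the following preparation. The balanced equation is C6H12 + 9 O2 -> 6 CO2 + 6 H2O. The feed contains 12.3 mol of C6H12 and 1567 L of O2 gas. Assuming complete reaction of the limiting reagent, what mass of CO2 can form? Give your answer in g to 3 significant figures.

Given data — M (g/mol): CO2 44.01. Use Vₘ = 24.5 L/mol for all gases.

1880 g

n(C6H12) = 12.30 mol
n(O2) = 1567 / 24.5 = 63.96 mol
n/ν → C6H12: 12.30, O2: 7.107; O2 is limiting.
n(CO2) = (6/9) × 63.96 = 42.64 mol
mass = 42.64 × 44.01 = 1877 g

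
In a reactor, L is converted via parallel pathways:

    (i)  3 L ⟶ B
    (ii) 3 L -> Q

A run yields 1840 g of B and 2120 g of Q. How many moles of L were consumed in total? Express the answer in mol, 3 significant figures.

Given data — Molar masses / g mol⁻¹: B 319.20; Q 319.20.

n(B) = 1840 / 319.20 = 5.764 mol
n(Q) = 2120 / 319.20 = 6.642 mol
n(L) via (i) = (3/1)×5.764 = 17.29 mol
n(L) via (ii) = (3/1)×6.642 = 19.93 mol
total n(L) = 17.29 + 19.93 = 37.22 mol

37.2 mol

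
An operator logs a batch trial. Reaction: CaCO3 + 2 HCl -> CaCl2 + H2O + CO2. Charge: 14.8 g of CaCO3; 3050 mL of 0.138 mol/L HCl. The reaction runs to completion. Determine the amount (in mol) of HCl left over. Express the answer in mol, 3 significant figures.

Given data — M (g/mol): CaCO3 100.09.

0.125 mol

n(CaCO3) = 14.80 / 100.09 = 0.1479 mol
n(HCl) = 0.138 × 3050/1000 = 0.4209 mol
n/ν for CaCO3 = 0.1479/1 = 0.1479
n/ν for HCl = 0.4209/2 = 0.2105
Smallest n/ν is CaCO3 → limiting reagent.
HCl consumed = (2/1) × 0.1479 = 0.2958 mol
HCl remaining = 0.4209 − 0.2958 = 0.1251 mol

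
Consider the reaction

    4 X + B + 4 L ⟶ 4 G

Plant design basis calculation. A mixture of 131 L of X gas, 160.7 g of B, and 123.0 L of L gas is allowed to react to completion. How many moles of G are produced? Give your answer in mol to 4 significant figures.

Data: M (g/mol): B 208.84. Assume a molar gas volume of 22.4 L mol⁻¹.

n(X) = 131.0 / 22.4 = 5.848 mol
n(B) = 160.7 / 208.84 = 0.7695 mol
n(L) = 123.0 / 22.4 = 5.491 mol
n/ν for X = 5.848/4 = 1.462
n/ν for B = 0.7695/1 = 0.7695
n/ν for L = 5.491/4 = 1.373
Smallest n/ν is B → limiting reagent.
n(G) = (4/1) × 0.7695 = 3.078 mol

3.078 mol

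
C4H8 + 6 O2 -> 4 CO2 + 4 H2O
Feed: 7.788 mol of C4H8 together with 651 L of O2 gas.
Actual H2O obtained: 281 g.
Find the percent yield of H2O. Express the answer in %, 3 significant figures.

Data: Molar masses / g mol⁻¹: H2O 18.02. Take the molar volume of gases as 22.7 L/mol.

81.6 %

n(C4H8) = 7.788 mol
n(O2) = 651.0 / 22.7 = 28.68 mol
n/ν → C4H8: 7.788, O2: 4.780; O2 is limiting.
theoretical n(H2O) = (4/6) × 28.68 = 19.12 mol → 344.5 g
% yield = 281 / 344.5 × 100 = 81.57 %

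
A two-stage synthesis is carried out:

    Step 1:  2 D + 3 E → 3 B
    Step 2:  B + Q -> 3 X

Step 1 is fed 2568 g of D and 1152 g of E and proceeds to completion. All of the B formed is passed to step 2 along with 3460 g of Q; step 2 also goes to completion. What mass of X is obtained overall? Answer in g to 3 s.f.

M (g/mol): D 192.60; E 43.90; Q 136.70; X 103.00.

6180 g

Step 1:
n(D) = 2568 / 192.60 = 13.33 mol
n(E) = 1152 / 43.90 = 26.24 mol
n/ν for D = 13.33/2 = 6.665
n/ν for E = 26.24/3 = 8.747
Smallest n/ν is D → limiting reagent.
n(B) produced = (3/2) × 13.33 = 20.00 mol
Step 2:
n(B) available = 20.00 mol
n(Q) = 3460 / 136.70 = 25.31 mol
n/ν for B = 20.00/1 = 20.00
n/ν for Q = 25.31/1 = 25.31
Smallest n/ν is B → limiting reagent.
n(X) = (3/1) × 20.00 = 60.00 mol
mass = 60.00 × 103.00 = 6180 g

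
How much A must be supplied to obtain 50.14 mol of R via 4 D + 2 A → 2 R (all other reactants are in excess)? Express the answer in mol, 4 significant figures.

n(R) = 50.14 mol
n(A) = (2/2) × 50.14 = 50.14 mol

50.14 mol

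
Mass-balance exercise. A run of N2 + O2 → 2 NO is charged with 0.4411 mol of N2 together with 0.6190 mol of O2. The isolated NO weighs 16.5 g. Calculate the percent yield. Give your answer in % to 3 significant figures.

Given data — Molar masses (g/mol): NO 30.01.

n(N2) = 0.4411 mol
n(O2) = 0.6190 mol
n/ν for N2 = 0.4411/1 = 0.4411
n/ν for O2 = 0.6190/1 = 0.6190
Smallest n/ν is N2 → limiting reagent.
theoretical n(NO) = (2/1) × 0.4411 = 0.8822 mol → 26.47 g
% yield = 16.5 / 26.47 × 100 = 62.33 %

62.3 %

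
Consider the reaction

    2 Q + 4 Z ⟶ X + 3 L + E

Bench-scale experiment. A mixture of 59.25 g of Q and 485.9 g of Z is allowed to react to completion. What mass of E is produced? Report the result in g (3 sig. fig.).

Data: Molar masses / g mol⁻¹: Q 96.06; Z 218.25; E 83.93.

n(Q) = 59.25 / 96.06 = 0.6168 mol
n(Z) = 485.9 / 218.25 = 2.226 mol
n/ν for Q = 0.6168/2 = 0.3084
n/ν for Z = 2.226/4 = 0.5565
Smallest n/ν is Q → limiting reagent.
n(E) = (1/2) × 0.6168 = 0.3084 mol
mass = 0.3084 × 83.93 = 25.88 g

25.9 g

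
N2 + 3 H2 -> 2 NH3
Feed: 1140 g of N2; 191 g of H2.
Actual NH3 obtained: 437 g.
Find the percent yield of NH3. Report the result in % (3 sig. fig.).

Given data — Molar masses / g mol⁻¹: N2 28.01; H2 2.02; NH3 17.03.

n(N2) = 1140 / 28.01 = 40.70 mol
n(H2) = 191.0 / 2.02 = 94.55 mol
n/ν for N2 = 40.70/1 = 40.70
n/ν for H2 = 94.55/3 = 31.52
Smallest n/ν is H2 → limiting reagent.
theoretical n(NH3) = (2/3) × 94.55 = 63.03 mol → 1073 g
% yield = 437 / 1073 × 100 = 40.73 %

40.7 %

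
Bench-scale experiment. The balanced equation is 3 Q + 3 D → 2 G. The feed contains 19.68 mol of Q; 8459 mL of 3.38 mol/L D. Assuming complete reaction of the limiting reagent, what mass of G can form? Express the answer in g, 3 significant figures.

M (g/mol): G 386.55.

n(Q) = 19.68 mol
n(D) = 3.38 × 8459/1000 = 28.59 mol
n/ν → Q: 6.560, D: 9.530; Q is limiting.
n(G) = (2/3) × 19.68 = 13.12 mol
mass = 13.12 × 386.55 = 5072 g

5070 g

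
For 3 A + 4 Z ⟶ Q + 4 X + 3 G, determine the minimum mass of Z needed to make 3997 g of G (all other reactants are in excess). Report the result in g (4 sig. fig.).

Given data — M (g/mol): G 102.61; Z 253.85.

n(G) = 3997 / 102.61 = 38.95 mol
n(Z) = (4/3) × 38.95 = 51.93 mol
mass = 51.93 × 253.85 = 13180 g

13180 g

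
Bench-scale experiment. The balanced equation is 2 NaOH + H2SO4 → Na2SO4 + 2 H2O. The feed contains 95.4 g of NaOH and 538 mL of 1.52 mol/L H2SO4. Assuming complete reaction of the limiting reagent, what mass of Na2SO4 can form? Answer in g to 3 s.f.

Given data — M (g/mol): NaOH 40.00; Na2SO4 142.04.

n(NaOH) = 95.40 / 40.00 = 2.385 mol
n(H2SO4) = 1.52 × 538.0/1000 = 0.8178 mol
n/ν → NaOH: 1.193, H2SO4: 0.8178; H2SO4 is limiting.
n(Na2SO4) = (1/1) × 0.8178 = 0.8178 mol
mass = 0.8178 × 142.04 = 116.2 g

116 g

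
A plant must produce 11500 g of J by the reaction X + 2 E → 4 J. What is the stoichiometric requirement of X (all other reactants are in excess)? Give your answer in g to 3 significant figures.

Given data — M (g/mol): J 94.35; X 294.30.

8970 g

n(J) = 11500 / 94.35 = 121.9 mol
n(X) = (1/4) × 121.9 = 30.48 mol
mass = 30.48 × 294.30 = 8970 g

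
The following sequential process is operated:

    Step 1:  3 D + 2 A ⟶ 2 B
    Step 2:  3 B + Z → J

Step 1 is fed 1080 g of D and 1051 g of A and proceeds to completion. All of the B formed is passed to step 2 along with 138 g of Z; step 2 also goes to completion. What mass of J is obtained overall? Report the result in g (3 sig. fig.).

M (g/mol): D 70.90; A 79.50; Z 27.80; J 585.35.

Step 1:
n(D) = 1080 / 70.90 = 15.23 mol
n(A) = 1051 / 79.50 = 13.22 mol
n/ν for D = 15.23/3 = 5.077
n/ν for A = 13.22/2 = 6.610
Smallest n/ν is D → limiting reagent.
n(B) produced = (2/3) × 15.23 = 10.15 mol
Step 2:
n(B) available = 10.15 mol
n(Z) = 138.0 / 27.80 = 4.964 mol
n/ν for B = 10.15/3 = 3.383
n/ν for Z = 4.964/1 = 4.964
Smallest n/ν is B → limiting reagent.
n(J) = (1/3) × 10.15 = 3.383 mol
mass = 3.383 × 585.35 = 1980 g

1980 g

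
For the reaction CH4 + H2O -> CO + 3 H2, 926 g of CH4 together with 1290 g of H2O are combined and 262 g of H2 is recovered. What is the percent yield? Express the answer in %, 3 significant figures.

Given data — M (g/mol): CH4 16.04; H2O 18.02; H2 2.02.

74.9 %

n(CH4) = 926.0 / 16.04 = 57.73 mol
n(H2O) = 1290 / 18.02 = 71.59 mol
n/ν for CH4 = 57.73/1 = 57.73
n/ν for H2O = 71.59/1 = 71.59
Smallest n/ν is CH4 → limiting reagent.
theoretical n(H2) = (3/1) × 57.73 = 173.2 mol → 349.9 g
% yield = 262 / 349.9 × 100 = 74.88 %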